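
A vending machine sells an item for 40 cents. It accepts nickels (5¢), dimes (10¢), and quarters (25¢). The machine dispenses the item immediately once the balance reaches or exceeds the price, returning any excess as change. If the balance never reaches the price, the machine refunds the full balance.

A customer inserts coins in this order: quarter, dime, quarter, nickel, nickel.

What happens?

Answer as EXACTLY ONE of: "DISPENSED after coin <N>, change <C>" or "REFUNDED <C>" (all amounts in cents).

Answer: DISPENSED after coin 3, change 20

Derivation:
Price: 40¢
Coin 1 (quarter, 25¢): balance = 25¢
Coin 2 (dime, 10¢): balance = 35¢
Coin 3 (quarter, 25¢): balance = 60¢
  → balance >= price → DISPENSE, change = 60 - 40 = 20¢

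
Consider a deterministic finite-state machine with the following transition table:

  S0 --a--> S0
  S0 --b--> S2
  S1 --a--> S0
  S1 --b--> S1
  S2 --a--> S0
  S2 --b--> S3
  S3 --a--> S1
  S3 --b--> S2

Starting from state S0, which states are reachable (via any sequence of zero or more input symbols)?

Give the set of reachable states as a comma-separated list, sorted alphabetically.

BFS from S0:
  visit S0: S0--a-->S0 (seen), S0--b-->S2 (new)
  visit S2: S2--a-->S0 (seen), S2--b-->S3 (new)
  visit S3: S3--a-->S1 (new), S3--b-->S2 (seen)
  visit S1: S1--a-->S0 (seen), S1--b-->S1 (seen)

Answer: S0, S1, S2, S3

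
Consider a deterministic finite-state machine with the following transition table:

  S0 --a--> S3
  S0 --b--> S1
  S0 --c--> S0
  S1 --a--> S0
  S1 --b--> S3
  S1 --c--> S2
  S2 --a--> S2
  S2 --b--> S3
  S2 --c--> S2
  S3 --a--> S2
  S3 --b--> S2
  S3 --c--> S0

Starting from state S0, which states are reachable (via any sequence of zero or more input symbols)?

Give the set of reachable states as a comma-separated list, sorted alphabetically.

BFS from S0:
  visit S0: S0--a-->S3 (new), S0--b-->S1 (new), S0--c-->S0 (seen)
  visit S3: S3--a-->S2 (new), S3--b-->S2 (seen), S3--c-->S0 (seen)
  visit S1: S1--a-->S0 (seen), S1--b-->S3 (seen), S1--c-->S2 (seen)
  visit S2: S2--a-->S2 (seen), S2--b-->S3 (seen), S2--c-->S2 (seen)

Answer: S0, S1, S2, S3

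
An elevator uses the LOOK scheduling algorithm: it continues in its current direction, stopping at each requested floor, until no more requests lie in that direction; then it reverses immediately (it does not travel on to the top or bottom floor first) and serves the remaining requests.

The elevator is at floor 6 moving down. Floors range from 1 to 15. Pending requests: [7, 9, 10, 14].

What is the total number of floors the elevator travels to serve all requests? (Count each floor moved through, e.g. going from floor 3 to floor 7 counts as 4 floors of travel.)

Start at floor 6 moving down, LOOK stop order: [7, 9, 10, 14]
  6 → 7: |7-6| = 1, total = 1
  7 → 9: |9-7| = 2, total = 3
  9 → 10: |10-9| = 1, total = 4
  10 → 14: |14-10| = 4, total = 8

Answer: 8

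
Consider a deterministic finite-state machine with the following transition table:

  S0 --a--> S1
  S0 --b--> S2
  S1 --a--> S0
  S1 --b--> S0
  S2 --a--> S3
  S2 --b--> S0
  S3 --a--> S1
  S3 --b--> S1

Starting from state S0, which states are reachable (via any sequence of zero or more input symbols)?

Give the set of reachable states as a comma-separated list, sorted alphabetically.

Answer: S0, S1, S2, S3

Derivation:
BFS from S0:
  visit S0: S0--a-->S1 (new), S0--b-->S2 (new)
  visit S1: S1--a-->S0 (seen), S1--b-->S0 (seen)
  visit S2: S2--a-->S3 (new), S2--b-->S0 (seen)
  visit S3: S3--a-->S1 (seen), S3--b-->S1 (seen)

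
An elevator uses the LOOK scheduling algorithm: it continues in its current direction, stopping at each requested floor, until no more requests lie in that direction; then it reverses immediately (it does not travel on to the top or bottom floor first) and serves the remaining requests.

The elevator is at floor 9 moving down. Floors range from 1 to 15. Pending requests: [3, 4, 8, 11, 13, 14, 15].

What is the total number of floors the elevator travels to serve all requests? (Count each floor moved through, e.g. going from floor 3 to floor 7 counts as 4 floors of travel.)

Answer: 18

Derivation:
Start at floor 9 moving down, LOOK stop order: [8, 4, 3, 11, 13, 14, 15]
  9 → 8: |8-9| = 1, total = 1
  8 → 4: |4-8| = 4, total = 5
  4 → 3: |3-4| = 1, total = 6
  3 → 11: |11-3| = 8, total = 14
  11 → 13: |13-11| = 2, total = 16
  13 → 14: |14-13| = 1, total = 17
  14 → 15: |15-14| = 1, total = 18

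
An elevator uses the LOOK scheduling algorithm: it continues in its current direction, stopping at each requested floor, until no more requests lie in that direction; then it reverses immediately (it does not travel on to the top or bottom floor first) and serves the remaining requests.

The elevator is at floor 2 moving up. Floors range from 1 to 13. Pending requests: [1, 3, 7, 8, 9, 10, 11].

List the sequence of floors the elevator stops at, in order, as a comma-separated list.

Answer: 3, 7, 8, 9, 10, 11, 1

Derivation:
Current: 2, moving UP
Serve above first (ascending): [3, 7, 8, 9, 10, 11]
Then reverse, serve below (descending): [1]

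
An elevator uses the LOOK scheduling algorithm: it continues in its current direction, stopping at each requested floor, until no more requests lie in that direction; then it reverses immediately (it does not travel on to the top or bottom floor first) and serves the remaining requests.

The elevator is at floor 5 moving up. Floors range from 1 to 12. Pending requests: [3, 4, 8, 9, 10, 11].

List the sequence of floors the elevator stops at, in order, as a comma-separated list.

Current: 5, moving UP
Serve above first (ascending): [8, 9, 10, 11]
Then reverse, serve below (descending): [4, 3]

Answer: 8, 9, 10, 11, 4, 3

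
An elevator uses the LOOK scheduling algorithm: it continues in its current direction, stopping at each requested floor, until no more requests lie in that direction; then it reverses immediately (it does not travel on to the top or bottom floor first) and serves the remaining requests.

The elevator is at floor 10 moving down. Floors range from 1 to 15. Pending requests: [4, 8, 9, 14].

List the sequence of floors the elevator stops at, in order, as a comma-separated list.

Current: 10, moving DOWN
Serve below first (descending): [9, 8, 4]
Then reverse, serve above (ascending): [14]

Answer: 9, 8, 4, 14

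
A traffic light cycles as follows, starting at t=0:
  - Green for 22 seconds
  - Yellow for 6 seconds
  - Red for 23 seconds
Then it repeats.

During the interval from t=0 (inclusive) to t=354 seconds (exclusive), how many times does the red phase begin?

Answer: 7

Derivation:
Cycle = 22+6+23 = 51s
red phase starts at t = k*51 + 28 for k=0,1,2,...
Need k*51+28 < 354 → k < 6.392
k ∈ {0, ..., 6} → 7 starts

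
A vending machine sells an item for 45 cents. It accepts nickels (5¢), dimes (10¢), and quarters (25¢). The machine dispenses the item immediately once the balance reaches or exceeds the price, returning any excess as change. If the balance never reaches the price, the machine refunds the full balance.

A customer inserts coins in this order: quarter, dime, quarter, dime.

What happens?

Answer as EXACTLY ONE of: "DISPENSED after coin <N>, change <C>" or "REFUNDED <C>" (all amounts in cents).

Answer: DISPENSED after coin 3, change 15

Derivation:
Price: 45¢
Coin 1 (quarter, 25¢): balance = 25¢
Coin 2 (dime, 10¢): balance = 35¢
Coin 3 (quarter, 25¢): balance = 60¢
  → balance >= price → DISPENSE, change = 60 - 45 = 15¢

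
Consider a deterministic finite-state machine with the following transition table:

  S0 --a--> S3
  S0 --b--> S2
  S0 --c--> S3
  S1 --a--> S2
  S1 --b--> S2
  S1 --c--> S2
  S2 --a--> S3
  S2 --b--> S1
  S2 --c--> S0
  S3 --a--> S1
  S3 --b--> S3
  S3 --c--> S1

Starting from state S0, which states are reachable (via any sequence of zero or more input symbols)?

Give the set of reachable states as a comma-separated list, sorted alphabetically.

Answer: S0, S1, S2, S3

Derivation:
BFS from S0:
  visit S0: S0--a-->S3 (new), S0--b-->S2 (new), S0--c-->S3 (seen)
  visit S3: S3--a-->S1 (new), S3--b-->S3 (seen), S3--c-->S1 (seen)
  visit S2: S2--a-->S3 (seen), S2--b-->S1 (seen), S2--c-->S0 (seen)
  visit S1: S1--a-->S2 (seen), S1--b-->S2 (seen), S1--c-->S2 (seen)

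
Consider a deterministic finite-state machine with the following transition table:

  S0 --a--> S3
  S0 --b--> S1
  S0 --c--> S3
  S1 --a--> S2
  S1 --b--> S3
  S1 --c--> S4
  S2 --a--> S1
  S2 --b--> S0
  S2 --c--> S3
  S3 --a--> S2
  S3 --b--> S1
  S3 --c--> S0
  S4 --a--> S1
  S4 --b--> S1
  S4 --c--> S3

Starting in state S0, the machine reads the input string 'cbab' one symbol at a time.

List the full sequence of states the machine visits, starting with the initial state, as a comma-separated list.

Start: S0
  read 'c': S0 --c--> S3
  read 'b': S3 --b--> S1
  read 'a': S1 --a--> S2
  read 'b': S2 --b--> S0

Answer: S0, S3, S1, S2, S0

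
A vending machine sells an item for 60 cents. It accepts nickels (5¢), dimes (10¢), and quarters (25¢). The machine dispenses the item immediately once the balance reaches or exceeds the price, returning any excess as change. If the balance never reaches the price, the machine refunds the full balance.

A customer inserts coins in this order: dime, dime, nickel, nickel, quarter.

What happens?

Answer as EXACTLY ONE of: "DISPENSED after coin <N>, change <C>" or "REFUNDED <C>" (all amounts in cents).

Price: 60¢
Coin 1 (dime, 10¢): balance = 10¢
Coin 2 (dime, 10¢): balance = 20¢
Coin 3 (nickel, 5¢): balance = 25¢
Coin 4 (nickel, 5¢): balance = 30¢
Coin 5 (quarter, 25¢): balance = 55¢
All coins inserted, balance 55¢ < price 60¢ → REFUND 55¢

Answer: REFUNDED 55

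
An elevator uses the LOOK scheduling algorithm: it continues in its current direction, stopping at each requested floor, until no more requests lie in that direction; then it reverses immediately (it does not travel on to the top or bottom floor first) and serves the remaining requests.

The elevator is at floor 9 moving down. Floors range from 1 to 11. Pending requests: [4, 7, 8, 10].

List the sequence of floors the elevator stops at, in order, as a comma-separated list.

Current: 9, moving DOWN
Serve below first (descending): [8, 7, 4]
Then reverse, serve above (ascending): [10]

Answer: 8, 7, 4, 10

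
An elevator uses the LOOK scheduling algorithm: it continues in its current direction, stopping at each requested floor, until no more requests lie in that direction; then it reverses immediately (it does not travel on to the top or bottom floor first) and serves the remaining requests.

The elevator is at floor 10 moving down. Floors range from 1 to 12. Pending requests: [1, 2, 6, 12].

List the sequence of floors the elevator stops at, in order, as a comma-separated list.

Current: 10, moving DOWN
Serve below first (descending): [6, 2, 1]
Then reverse, serve above (ascending): [12]

Answer: 6, 2, 1, 12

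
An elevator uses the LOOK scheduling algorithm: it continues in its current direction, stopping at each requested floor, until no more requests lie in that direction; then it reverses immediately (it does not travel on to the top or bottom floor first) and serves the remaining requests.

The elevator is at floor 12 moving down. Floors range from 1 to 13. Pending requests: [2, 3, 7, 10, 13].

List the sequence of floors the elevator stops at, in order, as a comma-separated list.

Current: 12, moving DOWN
Serve below first (descending): [10, 7, 3, 2]
Then reverse, serve above (ascending): [13]

Answer: 10, 7, 3, 2, 13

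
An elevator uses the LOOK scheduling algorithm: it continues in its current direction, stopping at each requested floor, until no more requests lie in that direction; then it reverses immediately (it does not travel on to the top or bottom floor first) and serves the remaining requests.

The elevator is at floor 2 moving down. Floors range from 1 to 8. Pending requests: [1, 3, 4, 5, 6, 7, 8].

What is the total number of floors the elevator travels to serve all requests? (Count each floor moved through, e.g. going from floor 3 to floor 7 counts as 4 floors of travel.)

Start at floor 2 moving down, LOOK stop order: [1, 3, 4, 5, 6, 7, 8]
  2 → 1: |1-2| = 1, total = 1
  1 → 3: |3-1| = 2, total = 3
  3 → 4: |4-3| = 1, total = 4
  4 → 5: |5-4| = 1, total = 5
  5 → 6: |6-5| = 1, total = 6
  6 → 7: |7-6| = 1, total = 7
  7 → 8: |8-7| = 1, total = 8

Answer: 8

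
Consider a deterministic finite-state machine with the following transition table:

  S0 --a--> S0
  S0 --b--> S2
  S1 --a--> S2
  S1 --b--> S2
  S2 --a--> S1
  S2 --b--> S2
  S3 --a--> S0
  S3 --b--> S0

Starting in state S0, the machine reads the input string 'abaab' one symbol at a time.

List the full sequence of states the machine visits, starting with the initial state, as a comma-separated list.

Start: S0
  read 'a': S0 --a--> S0
  read 'b': S0 --b--> S2
  read 'a': S2 --a--> S1
  read 'a': S1 --a--> S2
  read 'b': S2 --b--> S2

Answer: S0, S0, S2, S1, S2, S2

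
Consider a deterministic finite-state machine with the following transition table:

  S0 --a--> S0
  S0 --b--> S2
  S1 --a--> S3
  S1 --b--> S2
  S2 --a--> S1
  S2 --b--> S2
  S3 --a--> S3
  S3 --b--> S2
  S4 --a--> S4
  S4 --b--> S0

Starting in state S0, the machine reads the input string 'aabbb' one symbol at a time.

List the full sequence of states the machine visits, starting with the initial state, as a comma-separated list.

Start: S0
  read 'a': S0 --a--> S0
  read 'a': S0 --a--> S0
  read 'b': S0 --b--> S2
  read 'b': S2 --b--> S2
  read 'b': S2 --b--> S2

Answer: S0, S0, S0, S2, S2, S2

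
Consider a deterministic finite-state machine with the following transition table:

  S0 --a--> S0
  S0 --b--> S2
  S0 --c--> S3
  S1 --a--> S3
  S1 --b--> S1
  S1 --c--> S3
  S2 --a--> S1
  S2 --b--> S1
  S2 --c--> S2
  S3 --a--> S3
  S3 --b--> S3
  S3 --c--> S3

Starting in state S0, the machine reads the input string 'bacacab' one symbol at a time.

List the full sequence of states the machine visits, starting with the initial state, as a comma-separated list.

Answer: S0, S2, S1, S3, S3, S3, S3, S3

Derivation:
Start: S0
  read 'b': S0 --b--> S2
  read 'a': S2 --a--> S1
  read 'c': S1 --c--> S3
  read 'a': S3 --a--> S3
  read 'c': S3 --c--> S3
  read 'a': S3 --a--> S3
  read 'b': S3 --b--> S3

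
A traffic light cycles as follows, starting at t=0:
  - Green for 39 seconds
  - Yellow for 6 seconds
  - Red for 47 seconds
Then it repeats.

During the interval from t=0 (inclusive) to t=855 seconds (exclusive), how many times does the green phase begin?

Cycle = 39+6+47 = 92s
green phase starts at t = k*92 + 0 for k=0,1,2,...
Need k*92+0 < 855 → k < 9.293
k ∈ {0, ..., 9} → 10 starts

Answer: 10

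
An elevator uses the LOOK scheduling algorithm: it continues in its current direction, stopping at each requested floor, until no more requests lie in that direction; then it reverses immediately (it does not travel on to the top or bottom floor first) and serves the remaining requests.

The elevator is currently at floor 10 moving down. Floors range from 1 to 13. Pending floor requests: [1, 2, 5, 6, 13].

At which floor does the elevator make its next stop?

Current floor: 10, direction: down
Requests above: [13]
Requests below: [1, 2, 5, 6]
Moving down and requests lie below → nearest below is max([1, 2, 5, 6]) = 6

Answer: 6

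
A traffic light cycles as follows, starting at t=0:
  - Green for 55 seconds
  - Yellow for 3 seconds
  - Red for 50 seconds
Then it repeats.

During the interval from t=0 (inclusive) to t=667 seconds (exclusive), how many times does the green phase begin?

Cycle = 55+3+50 = 108s
green phase starts at t = k*108 + 0 for k=0,1,2,...
Need k*108+0 < 667 → k < 6.176
k ∈ {0, ..., 6} → 7 starts

Answer: 7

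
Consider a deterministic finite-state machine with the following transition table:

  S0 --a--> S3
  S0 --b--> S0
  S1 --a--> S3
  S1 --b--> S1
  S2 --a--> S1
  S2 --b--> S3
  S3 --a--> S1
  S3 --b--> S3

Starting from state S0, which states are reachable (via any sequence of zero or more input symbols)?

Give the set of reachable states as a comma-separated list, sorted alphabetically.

BFS from S0:
  visit S0: S0--a-->S3 (new), S0--b-->S0 (seen)
  visit S3: S3--a-->S1 (new), S3--b-->S3 (seen)
  visit S1: S1--a-->S3 (seen), S1--b-->S1 (seen)

Answer: S0, S1, S3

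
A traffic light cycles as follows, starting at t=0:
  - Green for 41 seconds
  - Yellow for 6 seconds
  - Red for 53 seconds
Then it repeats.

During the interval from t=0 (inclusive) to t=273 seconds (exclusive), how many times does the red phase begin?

Answer: 3

Derivation:
Cycle = 41+6+53 = 100s
red phase starts at t = k*100 + 47 for k=0,1,2,...
Need k*100+47 < 273 → k < 2.260
k ∈ {0, ..., 2} → 3 starts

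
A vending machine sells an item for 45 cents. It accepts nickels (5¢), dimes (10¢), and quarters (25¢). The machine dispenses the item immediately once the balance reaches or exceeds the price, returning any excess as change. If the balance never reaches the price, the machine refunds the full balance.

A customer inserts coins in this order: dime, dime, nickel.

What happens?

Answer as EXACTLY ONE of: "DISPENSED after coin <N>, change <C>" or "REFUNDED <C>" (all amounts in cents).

Answer: REFUNDED 25

Derivation:
Price: 45¢
Coin 1 (dime, 10¢): balance = 10¢
Coin 2 (dime, 10¢): balance = 20¢
Coin 3 (nickel, 5¢): balance = 25¢
All coins inserted, balance 25¢ < price 45¢ → REFUND 25¢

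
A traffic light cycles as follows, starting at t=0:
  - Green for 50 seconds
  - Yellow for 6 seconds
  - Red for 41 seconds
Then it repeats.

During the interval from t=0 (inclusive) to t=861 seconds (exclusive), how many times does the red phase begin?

Answer: 9

Derivation:
Cycle = 50+6+41 = 97s
red phase starts at t = k*97 + 56 for k=0,1,2,...
Need k*97+56 < 861 → k < 8.299
k ∈ {0, ..., 8} → 9 starts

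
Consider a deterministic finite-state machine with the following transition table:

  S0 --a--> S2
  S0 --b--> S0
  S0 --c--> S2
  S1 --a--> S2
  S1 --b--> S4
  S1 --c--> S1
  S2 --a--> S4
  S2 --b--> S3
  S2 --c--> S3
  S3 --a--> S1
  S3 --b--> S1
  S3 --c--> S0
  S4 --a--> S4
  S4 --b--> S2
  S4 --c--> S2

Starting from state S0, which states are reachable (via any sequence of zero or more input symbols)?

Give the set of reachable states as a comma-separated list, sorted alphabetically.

Answer: S0, S1, S2, S3, S4

Derivation:
BFS from S0:
  visit S0: S0--a-->S2 (new), S0--b-->S0 (seen), S0--c-->S2 (seen)
  visit S2: S2--a-->S4 (new), S2--b-->S3 (new), S2--c-->S3 (seen)
  visit S4: S4--a-->S4 (seen), S4--b-->S2 (seen), S4--c-->S2 (seen)
  visit S3: S3--a-->S1 (new), S3--b-->S1 (seen), S3--c-->S0 (seen)
  visit S1: S1--a-->S2 (seen), S1--b-->S4 (seen), S1--c-->S1 (seen)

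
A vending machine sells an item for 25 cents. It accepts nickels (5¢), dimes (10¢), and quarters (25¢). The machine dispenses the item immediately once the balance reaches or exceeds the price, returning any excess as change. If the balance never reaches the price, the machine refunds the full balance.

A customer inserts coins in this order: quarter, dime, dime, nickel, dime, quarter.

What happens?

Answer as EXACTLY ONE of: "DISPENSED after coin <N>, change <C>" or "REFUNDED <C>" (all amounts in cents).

Answer: DISPENSED after coin 1, change 0

Derivation:
Price: 25¢
Coin 1 (quarter, 25¢): balance = 25¢
  → balance >= price → DISPENSE, change = 25 - 25 = 0¢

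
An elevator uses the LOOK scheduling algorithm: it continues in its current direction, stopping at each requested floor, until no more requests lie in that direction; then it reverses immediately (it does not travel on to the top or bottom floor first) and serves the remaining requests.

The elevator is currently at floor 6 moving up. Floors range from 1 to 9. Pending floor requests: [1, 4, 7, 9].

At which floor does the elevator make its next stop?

Answer: 7

Derivation:
Current floor: 6, direction: up
Requests above: [7, 9]
Requests below: [1, 4]
Moving up and requests lie above → nearest above is min([7, 9]) = 7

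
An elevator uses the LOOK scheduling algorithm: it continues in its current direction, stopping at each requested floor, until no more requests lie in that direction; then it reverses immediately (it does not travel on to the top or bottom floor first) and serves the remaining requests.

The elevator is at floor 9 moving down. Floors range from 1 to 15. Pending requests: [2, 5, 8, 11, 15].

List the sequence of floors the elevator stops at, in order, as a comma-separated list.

Answer: 8, 5, 2, 11, 15

Derivation:
Current: 9, moving DOWN
Serve below first (descending): [8, 5, 2]
Then reverse, serve above (ascending): [11, 15]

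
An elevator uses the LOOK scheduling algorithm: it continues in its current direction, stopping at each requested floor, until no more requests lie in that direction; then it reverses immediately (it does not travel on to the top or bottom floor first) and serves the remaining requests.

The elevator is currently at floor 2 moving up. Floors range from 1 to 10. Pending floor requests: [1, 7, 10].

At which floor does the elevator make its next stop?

Current floor: 2, direction: up
Requests above: [7, 10]
Requests below: [1]
Moving up and requests lie above → nearest above is min([7, 10]) = 7

Answer: 7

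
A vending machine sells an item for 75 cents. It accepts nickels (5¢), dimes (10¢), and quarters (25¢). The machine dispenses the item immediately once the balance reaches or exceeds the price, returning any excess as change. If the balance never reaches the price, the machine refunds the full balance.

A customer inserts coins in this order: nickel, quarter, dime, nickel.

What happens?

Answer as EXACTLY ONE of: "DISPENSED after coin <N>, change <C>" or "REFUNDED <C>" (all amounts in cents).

Price: 75¢
Coin 1 (nickel, 5¢): balance = 5¢
Coin 2 (quarter, 25¢): balance = 30¢
Coin 3 (dime, 10¢): balance = 40¢
Coin 4 (nickel, 5¢): balance = 45¢
All coins inserted, balance 45¢ < price 75¢ → REFUND 45¢

Answer: REFUNDED 45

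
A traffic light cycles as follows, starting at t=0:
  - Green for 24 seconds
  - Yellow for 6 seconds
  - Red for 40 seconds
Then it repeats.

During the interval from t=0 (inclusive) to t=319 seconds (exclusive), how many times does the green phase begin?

Answer: 5

Derivation:
Cycle = 24+6+40 = 70s
green phase starts at t = k*70 + 0 for k=0,1,2,...
Need k*70+0 < 319 → k < 4.557
k ∈ {0, ..., 4} → 5 starts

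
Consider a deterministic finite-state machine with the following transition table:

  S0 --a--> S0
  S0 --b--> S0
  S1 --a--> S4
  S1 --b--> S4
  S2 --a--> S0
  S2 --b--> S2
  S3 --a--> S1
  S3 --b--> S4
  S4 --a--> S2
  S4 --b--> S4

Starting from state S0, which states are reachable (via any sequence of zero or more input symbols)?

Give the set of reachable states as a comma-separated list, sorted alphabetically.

Answer: S0

Derivation:
BFS from S0:
  visit S0: S0--a-->S0 (seen), S0--b-->S0 (seen)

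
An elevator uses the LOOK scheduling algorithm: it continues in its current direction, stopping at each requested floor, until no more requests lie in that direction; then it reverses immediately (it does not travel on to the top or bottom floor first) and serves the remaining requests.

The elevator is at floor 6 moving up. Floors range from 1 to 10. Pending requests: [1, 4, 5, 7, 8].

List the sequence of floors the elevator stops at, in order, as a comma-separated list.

Answer: 7, 8, 5, 4, 1

Derivation:
Current: 6, moving UP
Serve above first (ascending): [7, 8]
Then reverse, serve below (descending): [5, 4, 1]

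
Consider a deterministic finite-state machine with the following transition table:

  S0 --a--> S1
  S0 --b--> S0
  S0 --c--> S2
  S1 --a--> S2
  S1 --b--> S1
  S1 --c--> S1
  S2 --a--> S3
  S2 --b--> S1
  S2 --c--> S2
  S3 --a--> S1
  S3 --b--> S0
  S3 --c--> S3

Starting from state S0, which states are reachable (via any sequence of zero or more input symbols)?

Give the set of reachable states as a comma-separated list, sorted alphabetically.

BFS from S0:
  visit S0: S0--a-->S1 (new), S0--b-->S0 (seen), S0--c-->S2 (new)
  visit S1: S1--a-->S2 (seen), S1--b-->S1 (seen), S1--c-->S1 (seen)
  visit S2: S2--a-->S3 (new), S2--b-->S1 (seen), S2--c-->S2 (seen)
  visit S3: S3--a-->S1 (seen), S3--b-->S0 (seen), S3--c-->S3 (seen)

Answer: S0, S1, S2, S3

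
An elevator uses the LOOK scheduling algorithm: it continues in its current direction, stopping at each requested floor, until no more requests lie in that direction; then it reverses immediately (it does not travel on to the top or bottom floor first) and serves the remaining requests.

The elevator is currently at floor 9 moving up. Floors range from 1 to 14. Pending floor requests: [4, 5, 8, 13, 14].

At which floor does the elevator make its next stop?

Current floor: 9, direction: up
Requests above: [13, 14]
Requests below: [4, 5, 8]
Moving up and requests lie above → nearest above is min([13, 14]) = 13

Answer: 13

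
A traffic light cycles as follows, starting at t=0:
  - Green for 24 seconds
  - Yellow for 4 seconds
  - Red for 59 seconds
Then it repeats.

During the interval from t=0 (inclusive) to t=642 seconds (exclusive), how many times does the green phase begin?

Cycle = 24+4+59 = 87s
green phase starts at t = k*87 + 0 for k=0,1,2,...
Need k*87+0 < 642 → k < 7.379
k ∈ {0, ..., 7} → 8 starts

Answer: 8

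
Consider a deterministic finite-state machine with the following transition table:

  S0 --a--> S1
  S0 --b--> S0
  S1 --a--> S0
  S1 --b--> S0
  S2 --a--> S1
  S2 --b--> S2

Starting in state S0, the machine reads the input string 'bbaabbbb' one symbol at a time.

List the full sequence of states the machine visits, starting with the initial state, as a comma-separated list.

Answer: S0, S0, S0, S1, S0, S0, S0, S0, S0

Derivation:
Start: S0
  read 'b': S0 --b--> S0
  read 'b': S0 --b--> S0
  read 'a': S0 --a--> S1
  read 'a': S1 --a--> S0
  read 'b': S0 --b--> S0
  read 'b': S0 --b--> S0
  read 'b': S0 --b--> S0
  read 'b': S0 --b--> S0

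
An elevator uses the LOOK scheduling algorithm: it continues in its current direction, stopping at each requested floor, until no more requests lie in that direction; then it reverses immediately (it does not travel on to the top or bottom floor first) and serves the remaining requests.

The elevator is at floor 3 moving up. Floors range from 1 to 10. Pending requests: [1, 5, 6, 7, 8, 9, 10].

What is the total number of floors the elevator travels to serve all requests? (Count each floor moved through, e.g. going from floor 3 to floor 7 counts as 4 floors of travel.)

Answer: 16

Derivation:
Start at floor 3 moving up, LOOK stop order: [5, 6, 7, 8, 9, 10, 1]
  3 → 5: |5-3| = 2, total = 2
  5 → 6: |6-5| = 1, total = 3
  6 → 7: |7-6| = 1, total = 4
  7 → 8: |8-7| = 1, total = 5
  8 → 9: |9-8| = 1, total = 6
  9 → 10: |10-9| = 1, total = 7
  10 → 1: |1-10| = 9, total = 16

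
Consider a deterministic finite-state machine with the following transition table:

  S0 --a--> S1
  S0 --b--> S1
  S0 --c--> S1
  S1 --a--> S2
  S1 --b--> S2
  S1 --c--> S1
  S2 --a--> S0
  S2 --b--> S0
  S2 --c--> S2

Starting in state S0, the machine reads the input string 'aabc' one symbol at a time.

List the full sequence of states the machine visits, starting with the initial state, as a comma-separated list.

Answer: S0, S1, S2, S0, S1

Derivation:
Start: S0
  read 'a': S0 --a--> S1
  read 'a': S1 --a--> S2
  read 'b': S2 --b--> S0
  read 'c': S0 --c--> S1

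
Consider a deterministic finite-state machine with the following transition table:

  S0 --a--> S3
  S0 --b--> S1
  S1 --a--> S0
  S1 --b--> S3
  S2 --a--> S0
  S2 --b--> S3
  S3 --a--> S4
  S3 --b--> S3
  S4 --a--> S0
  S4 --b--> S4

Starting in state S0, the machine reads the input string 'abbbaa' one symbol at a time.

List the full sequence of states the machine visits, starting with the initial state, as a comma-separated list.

Answer: S0, S3, S3, S3, S3, S4, S0

Derivation:
Start: S0
  read 'a': S0 --a--> S3
  read 'b': S3 --b--> S3
  read 'b': S3 --b--> S3
  read 'b': S3 --b--> S3
  read 'a': S3 --a--> S4
  read 'a': S4 --a--> S0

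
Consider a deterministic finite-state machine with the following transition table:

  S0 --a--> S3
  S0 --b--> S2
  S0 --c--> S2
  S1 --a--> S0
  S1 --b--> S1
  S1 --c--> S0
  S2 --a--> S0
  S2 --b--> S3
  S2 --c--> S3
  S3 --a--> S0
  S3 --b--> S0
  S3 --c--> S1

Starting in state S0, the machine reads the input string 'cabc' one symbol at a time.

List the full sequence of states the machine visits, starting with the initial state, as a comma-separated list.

Start: S0
  read 'c': S0 --c--> S2
  read 'a': S2 --a--> S0
  read 'b': S0 --b--> S2
  read 'c': S2 --c--> S3

Answer: S0, S2, S0, S2, S3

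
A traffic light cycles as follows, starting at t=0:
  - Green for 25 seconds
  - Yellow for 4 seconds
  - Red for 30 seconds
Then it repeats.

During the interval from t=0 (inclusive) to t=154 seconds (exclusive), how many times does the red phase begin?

Answer: 3

Derivation:
Cycle = 25+4+30 = 59s
red phase starts at t = k*59 + 29 for k=0,1,2,...
Need k*59+29 < 154 → k < 2.119
k ∈ {0, ..., 2} → 3 starts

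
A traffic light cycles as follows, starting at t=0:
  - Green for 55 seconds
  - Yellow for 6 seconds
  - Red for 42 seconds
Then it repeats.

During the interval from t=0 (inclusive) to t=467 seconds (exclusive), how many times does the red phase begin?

Cycle = 55+6+42 = 103s
red phase starts at t = k*103 + 61 for k=0,1,2,...
Need k*103+61 < 467 → k < 3.942
k ∈ {0, ..., 3} → 4 starts

Answer: 4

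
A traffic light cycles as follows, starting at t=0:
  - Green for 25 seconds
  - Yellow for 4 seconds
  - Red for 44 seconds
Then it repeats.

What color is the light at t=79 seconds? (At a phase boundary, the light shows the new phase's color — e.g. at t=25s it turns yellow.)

Answer: green

Derivation:
Cycle length = 25 + 4 + 44 = 73s
t = 79, phase_t = 79 mod 73 = 6
6 < 25 (green end) → GREEN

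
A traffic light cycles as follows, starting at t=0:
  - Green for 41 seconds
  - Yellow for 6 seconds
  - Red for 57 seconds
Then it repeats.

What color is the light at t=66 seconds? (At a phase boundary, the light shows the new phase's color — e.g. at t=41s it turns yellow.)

Answer: red

Derivation:
Cycle length = 41 + 6 + 57 = 104s
t = 66, phase_t = 66 mod 104 = 66
66 >= 47 → RED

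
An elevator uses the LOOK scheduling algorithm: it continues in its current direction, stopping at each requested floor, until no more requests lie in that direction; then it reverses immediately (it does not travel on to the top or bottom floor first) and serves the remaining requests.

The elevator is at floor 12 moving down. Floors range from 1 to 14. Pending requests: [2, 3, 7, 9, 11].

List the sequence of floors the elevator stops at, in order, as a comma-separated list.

Current: 12, moving DOWN
Serve below first (descending): [11, 9, 7, 3, 2]
Then reverse, serve above (ascending): []

Answer: 11, 9, 7, 3, 2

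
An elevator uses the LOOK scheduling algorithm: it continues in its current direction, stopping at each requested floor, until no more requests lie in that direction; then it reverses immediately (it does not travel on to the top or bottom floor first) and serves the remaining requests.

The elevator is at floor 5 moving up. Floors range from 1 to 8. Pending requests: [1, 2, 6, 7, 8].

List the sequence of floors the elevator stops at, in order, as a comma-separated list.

Current: 5, moving UP
Serve above first (ascending): [6, 7, 8]
Then reverse, serve below (descending): [2, 1]

Answer: 6, 7, 8, 2, 1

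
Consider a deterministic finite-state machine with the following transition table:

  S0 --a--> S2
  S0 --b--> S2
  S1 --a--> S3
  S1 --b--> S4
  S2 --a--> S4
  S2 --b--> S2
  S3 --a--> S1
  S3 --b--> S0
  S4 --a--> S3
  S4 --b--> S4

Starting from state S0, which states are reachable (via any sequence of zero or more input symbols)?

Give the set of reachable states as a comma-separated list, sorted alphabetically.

BFS from S0:
  visit S0: S0--a-->S2 (new), S0--b-->S2 (seen)
  visit S2: S2--a-->S4 (new), S2--b-->S2 (seen)
  visit S4: S4--a-->S3 (new), S4--b-->S4 (seen)
  visit S3: S3--a-->S1 (new), S3--b-->S0 (seen)
  visit S1: S1--a-->S3 (seen), S1--b-->S4 (seen)

Answer: S0, S1, S2, S3, S4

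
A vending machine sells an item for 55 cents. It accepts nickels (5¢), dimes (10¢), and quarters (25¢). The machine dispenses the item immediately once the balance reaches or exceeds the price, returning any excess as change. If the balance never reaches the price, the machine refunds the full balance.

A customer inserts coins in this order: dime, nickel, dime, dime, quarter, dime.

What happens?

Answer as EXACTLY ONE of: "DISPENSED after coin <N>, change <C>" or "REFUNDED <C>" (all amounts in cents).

Price: 55¢
Coin 1 (dime, 10¢): balance = 10¢
Coin 2 (nickel, 5¢): balance = 15¢
Coin 3 (dime, 10¢): balance = 25¢
Coin 4 (dime, 10¢): balance = 35¢
Coin 5 (quarter, 25¢): balance = 60¢
  → balance >= price → DISPENSE, change = 60 - 55 = 5¢

Answer: DISPENSED after coin 5, change 5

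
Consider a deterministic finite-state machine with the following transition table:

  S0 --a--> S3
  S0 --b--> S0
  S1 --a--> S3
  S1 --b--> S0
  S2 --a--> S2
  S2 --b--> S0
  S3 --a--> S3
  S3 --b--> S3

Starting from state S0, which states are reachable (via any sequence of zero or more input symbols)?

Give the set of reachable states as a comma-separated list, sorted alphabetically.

BFS from S0:
  visit S0: S0--a-->S3 (new), S0--b-->S0 (seen)
  visit S3: S3--a-->S3 (seen), S3--b-->S3 (seen)

Answer: S0, S3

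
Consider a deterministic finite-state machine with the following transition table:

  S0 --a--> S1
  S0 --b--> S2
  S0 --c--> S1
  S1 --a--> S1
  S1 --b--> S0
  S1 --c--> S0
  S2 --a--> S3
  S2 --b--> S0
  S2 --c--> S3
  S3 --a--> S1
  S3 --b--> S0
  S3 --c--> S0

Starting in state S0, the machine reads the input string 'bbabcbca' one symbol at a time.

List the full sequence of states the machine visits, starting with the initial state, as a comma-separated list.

Answer: S0, S2, S0, S1, S0, S1, S0, S1, S1

Derivation:
Start: S0
  read 'b': S0 --b--> S2
  read 'b': S2 --b--> S0
  read 'a': S0 --a--> S1
  read 'b': S1 --b--> S0
  read 'c': S0 --c--> S1
  read 'b': S1 --b--> S0
  read 'c': S0 --c--> S1
  read 'a': S1 --a--> S1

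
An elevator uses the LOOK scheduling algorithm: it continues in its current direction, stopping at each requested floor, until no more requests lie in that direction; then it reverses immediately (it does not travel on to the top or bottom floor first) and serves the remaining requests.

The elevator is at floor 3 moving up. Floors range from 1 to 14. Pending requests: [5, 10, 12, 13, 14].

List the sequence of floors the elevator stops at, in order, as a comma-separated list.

Answer: 5, 10, 12, 13, 14

Derivation:
Current: 3, moving UP
Serve above first (ascending): [5, 10, 12, 13, 14]
Then reverse, serve below (descending): []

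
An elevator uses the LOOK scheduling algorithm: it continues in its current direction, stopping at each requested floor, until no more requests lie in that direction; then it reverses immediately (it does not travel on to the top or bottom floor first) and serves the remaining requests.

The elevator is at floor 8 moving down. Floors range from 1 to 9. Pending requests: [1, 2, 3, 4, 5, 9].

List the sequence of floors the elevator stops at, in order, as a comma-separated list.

Current: 8, moving DOWN
Serve below first (descending): [5, 4, 3, 2, 1]
Then reverse, serve above (ascending): [9]

Answer: 5, 4, 3, 2, 1, 9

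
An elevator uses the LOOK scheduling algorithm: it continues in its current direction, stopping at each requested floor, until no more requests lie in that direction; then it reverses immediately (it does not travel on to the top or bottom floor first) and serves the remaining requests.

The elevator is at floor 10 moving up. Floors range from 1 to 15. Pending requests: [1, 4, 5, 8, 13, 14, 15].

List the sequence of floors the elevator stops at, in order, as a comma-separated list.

Answer: 13, 14, 15, 8, 5, 4, 1

Derivation:
Current: 10, moving UP
Serve above first (ascending): [13, 14, 15]
Then reverse, serve below (descending): [8, 5, 4, 1]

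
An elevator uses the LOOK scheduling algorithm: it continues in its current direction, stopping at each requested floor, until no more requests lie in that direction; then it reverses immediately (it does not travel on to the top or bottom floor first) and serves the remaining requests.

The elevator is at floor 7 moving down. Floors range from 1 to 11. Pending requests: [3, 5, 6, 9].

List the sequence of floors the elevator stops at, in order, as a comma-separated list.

Current: 7, moving DOWN
Serve below first (descending): [6, 5, 3]
Then reverse, serve above (ascending): [9]

Answer: 6, 5, 3, 9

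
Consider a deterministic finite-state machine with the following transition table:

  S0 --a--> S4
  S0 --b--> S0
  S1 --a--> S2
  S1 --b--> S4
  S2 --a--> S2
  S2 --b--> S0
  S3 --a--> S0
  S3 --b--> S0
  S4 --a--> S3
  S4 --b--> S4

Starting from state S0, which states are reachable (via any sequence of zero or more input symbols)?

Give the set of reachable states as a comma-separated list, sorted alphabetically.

BFS from S0:
  visit S0: S0--a-->S4 (new), S0--b-->S0 (seen)
  visit S4: S4--a-->S3 (new), S4--b-->S4 (seen)
  visit S3: S3--a-->S0 (seen), S3--b-->S0 (seen)

Answer: S0, S3, S4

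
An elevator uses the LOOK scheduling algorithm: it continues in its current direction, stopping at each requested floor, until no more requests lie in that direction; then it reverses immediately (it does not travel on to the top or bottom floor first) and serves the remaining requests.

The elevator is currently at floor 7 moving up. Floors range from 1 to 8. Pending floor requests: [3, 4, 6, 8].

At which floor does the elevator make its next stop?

Current floor: 7, direction: up
Requests above: [8]
Requests below: [3, 4, 6]
Moving up and requests lie above → nearest above is min([8]) = 8

Answer: 8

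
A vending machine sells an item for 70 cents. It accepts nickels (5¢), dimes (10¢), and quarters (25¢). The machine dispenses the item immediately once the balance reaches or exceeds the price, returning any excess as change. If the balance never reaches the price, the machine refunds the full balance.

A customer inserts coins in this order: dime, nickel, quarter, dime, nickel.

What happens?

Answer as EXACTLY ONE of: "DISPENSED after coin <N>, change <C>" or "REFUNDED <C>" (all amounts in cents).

Answer: REFUNDED 55

Derivation:
Price: 70¢
Coin 1 (dime, 10¢): balance = 10¢
Coin 2 (nickel, 5¢): balance = 15¢
Coin 3 (quarter, 25¢): balance = 40¢
Coin 4 (dime, 10¢): balance = 50¢
Coin 5 (nickel, 5¢): balance = 55¢
All coins inserted, balance 55¢ < price 70¢ → REFUND 55¢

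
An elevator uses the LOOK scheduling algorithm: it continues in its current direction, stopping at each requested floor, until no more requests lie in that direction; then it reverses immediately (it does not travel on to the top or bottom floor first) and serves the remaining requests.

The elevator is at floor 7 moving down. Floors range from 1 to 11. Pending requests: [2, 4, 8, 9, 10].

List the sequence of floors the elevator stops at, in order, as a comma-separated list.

Current: 7, moving DOWN
Serve below first (descending): [4, 2]
Then reverse, serve above (ascending): [8, 9, 10]

Answer: 4, 2, 8, 9, 10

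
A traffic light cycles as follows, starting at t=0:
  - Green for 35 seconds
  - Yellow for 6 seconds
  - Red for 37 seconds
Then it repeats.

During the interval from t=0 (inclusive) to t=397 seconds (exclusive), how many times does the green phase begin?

Answer: 6

Derivation:
Cycle = 35+6+37 = 78s
green phase starts at t = k*78 + 0 for k=0,1,2,...
Need k*78+0 < 397 → k < 5.090
k ∈ {0, ..., 5} → 6 starts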